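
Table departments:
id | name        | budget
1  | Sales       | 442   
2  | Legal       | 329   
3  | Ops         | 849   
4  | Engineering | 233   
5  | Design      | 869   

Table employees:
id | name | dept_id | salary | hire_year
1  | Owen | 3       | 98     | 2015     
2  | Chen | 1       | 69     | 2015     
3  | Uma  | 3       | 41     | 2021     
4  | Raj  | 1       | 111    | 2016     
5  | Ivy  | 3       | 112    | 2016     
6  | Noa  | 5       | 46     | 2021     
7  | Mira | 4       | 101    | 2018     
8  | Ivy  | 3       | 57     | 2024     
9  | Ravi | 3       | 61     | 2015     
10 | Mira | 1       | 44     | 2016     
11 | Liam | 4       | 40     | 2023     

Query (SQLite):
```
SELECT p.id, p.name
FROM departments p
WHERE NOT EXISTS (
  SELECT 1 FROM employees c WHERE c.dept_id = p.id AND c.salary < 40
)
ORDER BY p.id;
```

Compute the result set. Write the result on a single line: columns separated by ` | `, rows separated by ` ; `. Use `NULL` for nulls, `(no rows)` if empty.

For each departments row, check whether any employees with matching dept_id has salary < 40.
Keep rows where that is false.

1 | Sales ; 2 | Legal ; 3 | Ops ; 4 | Engineering ; 5 | Design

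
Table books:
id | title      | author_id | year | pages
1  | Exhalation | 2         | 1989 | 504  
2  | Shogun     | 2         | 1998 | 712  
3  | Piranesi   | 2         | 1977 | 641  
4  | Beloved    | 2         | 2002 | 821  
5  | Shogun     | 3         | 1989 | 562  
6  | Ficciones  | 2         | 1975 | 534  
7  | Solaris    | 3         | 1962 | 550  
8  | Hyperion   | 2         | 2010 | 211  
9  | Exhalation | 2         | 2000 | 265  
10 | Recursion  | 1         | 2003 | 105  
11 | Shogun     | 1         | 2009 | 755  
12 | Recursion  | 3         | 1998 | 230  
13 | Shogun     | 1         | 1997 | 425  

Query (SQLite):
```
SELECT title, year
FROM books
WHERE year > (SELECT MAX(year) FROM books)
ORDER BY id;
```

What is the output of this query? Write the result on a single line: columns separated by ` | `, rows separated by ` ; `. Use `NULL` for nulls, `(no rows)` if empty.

Scalar subquery: MAX(year) over all books rows = 2010.
Keep rows where year > that value.

(no rows)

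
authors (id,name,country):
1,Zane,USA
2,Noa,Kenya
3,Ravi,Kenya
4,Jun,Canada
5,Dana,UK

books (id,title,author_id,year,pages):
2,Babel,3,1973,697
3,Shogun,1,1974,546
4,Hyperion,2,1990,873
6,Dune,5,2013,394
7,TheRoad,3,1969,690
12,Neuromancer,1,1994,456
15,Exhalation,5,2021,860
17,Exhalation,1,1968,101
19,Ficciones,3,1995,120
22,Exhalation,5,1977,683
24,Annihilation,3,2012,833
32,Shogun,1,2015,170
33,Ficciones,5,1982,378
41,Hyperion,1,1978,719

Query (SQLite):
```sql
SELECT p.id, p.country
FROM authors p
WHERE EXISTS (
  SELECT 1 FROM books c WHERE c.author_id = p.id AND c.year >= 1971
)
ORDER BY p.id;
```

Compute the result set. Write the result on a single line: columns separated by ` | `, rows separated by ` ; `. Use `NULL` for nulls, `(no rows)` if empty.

For each authors row, check whether any books with matching author_id has year >= 1971.
Keep rows where that is true.

1 | USA ; 2 | Kenya ; 3 | Kenya ; 5 | UK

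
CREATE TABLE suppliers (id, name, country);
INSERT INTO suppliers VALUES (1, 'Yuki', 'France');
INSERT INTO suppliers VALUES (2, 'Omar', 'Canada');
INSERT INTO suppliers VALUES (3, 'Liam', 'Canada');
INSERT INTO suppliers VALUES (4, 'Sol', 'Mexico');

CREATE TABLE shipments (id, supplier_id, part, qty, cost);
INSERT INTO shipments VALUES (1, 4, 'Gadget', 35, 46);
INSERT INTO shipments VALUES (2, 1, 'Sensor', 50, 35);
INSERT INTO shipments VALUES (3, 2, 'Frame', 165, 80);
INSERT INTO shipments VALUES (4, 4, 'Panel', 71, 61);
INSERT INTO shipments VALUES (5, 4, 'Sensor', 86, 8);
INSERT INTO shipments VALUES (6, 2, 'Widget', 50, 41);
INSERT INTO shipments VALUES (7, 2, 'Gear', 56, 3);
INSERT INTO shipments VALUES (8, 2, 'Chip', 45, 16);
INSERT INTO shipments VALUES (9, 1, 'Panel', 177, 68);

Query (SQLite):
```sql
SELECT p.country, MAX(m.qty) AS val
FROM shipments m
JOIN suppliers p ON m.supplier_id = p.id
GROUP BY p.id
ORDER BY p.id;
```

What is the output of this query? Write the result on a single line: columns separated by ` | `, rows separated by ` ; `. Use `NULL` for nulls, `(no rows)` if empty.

France | 177 ; Canada | 165 ; Mexico | 86

Join each shipments row to its suppliers via supplier_id.
Group joined rows by suppliers.id; compute MAX(m.qty) per group.
  1: ids {2, 9} → MAX(m.qty)=177
  2: ids {3, 6, 7, 8} → MAX(m.qty)=165
  4: ids {1, 4, 5} → MAX(m.qty)=86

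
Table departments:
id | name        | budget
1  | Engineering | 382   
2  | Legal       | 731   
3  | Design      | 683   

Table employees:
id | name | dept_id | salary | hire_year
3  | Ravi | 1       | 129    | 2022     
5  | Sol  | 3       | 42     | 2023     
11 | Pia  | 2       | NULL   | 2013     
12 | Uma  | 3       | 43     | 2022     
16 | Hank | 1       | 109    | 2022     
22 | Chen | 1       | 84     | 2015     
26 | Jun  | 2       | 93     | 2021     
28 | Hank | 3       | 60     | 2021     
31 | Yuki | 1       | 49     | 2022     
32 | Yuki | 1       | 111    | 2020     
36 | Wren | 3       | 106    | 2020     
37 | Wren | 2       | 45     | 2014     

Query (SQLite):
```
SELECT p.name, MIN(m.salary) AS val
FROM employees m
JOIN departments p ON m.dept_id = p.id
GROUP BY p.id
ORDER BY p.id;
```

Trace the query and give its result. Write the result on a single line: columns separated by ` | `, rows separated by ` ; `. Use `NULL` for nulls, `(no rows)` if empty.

Join each employees row to its departments via dept_id.
Group joined rows by departments.id; compute MIN(m.salary) per group.
  1: ids {3, 16, 22, 31, 32} → MIN(m.salary)=49
  2: ids {11, 26, 37} → MIN(m.salary)=45
  3: ids {5, 12, 28, 36} → MIN(m.salary)=42

Engineering | 49 ; Legal | 45 ; Design | 42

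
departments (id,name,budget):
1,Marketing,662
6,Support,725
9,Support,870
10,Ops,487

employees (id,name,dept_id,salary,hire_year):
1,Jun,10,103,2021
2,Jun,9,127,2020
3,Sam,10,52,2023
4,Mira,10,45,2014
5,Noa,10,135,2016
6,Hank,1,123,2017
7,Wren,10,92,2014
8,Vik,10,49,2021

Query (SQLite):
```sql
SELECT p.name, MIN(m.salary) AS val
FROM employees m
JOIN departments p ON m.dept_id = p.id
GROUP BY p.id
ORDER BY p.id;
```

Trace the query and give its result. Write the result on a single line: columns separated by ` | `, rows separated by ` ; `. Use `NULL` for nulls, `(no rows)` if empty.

Join each employees row to its departments via dept_id.
Group joined rows by departments.id; compute MIN(m.salary) per group.
  1: ids {6} → MIN(m.salary)=123
  9: ids {2} → MIN(m.salary)=127
  10: ids {1, 3, 4, 5, 7, 8} → MIN(m.salary)=45

Marketing | 123 ; Support | 127 ; Ops | 45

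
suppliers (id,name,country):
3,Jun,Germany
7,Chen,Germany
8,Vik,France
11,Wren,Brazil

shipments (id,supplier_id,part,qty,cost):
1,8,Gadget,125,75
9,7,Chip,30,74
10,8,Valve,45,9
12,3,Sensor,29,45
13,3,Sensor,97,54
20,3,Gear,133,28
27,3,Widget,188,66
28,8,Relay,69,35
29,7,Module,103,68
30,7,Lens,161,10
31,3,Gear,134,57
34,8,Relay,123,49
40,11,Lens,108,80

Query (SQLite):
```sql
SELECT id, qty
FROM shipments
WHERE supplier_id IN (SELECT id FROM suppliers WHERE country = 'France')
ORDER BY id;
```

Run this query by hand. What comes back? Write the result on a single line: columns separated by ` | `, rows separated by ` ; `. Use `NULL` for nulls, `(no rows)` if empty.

Inner query: suppliers.id where country = 'France'.
Outer: keep shipments rows whose supplier_id is in that set.
Inner query → {8}

1 | 125 ; 10 | 45 ; 28 | 69 ; 34 | 123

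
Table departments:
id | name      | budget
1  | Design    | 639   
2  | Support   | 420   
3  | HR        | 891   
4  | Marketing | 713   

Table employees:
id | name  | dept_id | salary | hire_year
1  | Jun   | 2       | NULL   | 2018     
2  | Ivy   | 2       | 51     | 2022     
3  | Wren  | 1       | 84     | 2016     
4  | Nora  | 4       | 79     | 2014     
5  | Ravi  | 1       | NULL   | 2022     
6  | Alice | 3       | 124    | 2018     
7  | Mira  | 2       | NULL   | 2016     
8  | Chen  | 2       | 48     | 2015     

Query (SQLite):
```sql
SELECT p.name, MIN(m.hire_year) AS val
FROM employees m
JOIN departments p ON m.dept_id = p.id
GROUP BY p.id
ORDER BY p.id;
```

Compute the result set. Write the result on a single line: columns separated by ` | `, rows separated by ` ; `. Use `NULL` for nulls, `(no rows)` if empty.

Join each employees row to its departments via dept_id.
Group joined rows by departments.id; compute MIN(m.hire_year) per group.
  1: ids {3, 5} → MIN(m.hire_year)=2016
  2: ids {1, 2, 7, 8} → MIN(m.hire_year)=2015
  3: ids {6} → MIN(m.hire_year)=2018
  4: ids {4} → MIN(m.hire_year)=2014

Design | 2016 ; Support | 2015 ; HR | 2018 ; Marketing | 2014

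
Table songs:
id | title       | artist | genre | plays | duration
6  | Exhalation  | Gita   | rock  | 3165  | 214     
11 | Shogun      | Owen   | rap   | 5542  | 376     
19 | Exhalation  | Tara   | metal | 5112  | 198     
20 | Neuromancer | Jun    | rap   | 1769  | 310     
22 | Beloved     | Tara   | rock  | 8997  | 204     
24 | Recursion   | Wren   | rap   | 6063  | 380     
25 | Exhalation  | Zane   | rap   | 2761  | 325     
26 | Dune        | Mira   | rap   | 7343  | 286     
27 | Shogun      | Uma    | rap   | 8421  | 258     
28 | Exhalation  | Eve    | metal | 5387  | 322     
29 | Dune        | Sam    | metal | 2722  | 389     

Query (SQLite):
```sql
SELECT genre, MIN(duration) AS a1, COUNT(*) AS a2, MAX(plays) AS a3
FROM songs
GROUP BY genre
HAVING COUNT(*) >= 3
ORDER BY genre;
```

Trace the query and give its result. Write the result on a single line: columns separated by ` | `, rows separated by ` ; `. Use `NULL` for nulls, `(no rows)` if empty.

Group songs by genre.
Per group compute: MIN(duration), COUNT(*), MAX(plays).
HAVING: drop groups with fewer than 3 rows.
  metal: ids {19, 28, 29} → MIN(duration)=198, COUNT(*)=3, MAX(plays)=5387
  rap: ids {11, 20, 24, 25, 26, 27} → MIN(duration)=258, COUNT(*)=6, MAX(plays)=8421
  rock: ids {6, 22} → MIN(duration)=204, COUNT(*)=2, MAX(plays)=8997

metal | 198 | 3 | 5387 ; rap | 258 | 6 | 8421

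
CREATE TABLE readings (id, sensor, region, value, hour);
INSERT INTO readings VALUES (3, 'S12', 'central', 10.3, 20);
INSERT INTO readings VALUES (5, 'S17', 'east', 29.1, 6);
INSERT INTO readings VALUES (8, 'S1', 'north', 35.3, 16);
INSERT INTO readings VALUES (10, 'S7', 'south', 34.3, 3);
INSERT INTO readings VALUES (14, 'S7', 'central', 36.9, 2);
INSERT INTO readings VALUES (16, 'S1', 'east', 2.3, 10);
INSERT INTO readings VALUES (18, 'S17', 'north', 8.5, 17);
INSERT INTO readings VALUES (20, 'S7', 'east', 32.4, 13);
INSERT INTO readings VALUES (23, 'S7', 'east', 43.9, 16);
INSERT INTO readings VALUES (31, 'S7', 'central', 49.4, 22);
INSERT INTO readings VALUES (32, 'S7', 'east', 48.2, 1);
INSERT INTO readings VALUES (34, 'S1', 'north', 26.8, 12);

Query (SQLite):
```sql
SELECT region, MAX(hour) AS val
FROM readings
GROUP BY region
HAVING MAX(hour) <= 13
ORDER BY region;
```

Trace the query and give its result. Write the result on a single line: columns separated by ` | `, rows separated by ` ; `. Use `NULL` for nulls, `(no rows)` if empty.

Partition readings by region; compute MAX(hour) within each group.
HAVING: keep groups where MAX(hour) <= 13.
  central: ids {3, 14, 31} → MAX(hour)=22
  east: ids {5, 16, 20, 23, 32} → MAX(hour)=16
  north: ids {8, 18, 34} → MAX(hour)=17
  south: ids {10} → MAX(hour)=3

south | 3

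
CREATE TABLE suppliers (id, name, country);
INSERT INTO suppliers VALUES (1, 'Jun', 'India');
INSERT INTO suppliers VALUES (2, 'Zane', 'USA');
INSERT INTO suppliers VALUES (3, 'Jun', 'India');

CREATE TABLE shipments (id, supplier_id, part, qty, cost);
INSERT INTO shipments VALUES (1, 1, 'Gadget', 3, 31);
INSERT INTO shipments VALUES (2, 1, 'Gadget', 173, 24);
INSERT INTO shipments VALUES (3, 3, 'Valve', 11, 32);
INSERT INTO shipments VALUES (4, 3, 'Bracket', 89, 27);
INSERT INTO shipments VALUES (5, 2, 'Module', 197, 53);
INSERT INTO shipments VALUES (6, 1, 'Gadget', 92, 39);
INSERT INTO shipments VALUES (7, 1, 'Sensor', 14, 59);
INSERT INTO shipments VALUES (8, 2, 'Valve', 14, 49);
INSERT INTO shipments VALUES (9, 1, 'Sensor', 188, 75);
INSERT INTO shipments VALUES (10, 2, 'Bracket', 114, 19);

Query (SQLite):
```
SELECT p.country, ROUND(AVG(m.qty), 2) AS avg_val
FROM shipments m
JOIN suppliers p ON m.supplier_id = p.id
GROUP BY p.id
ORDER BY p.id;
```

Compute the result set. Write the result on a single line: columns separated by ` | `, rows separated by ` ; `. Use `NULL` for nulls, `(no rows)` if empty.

Join each shipments row to its suppliers via supplier_id.
Group joined rows by suppliers.id; compute ROUND(AVG(m.qty), 2) per group.
  1: ids {1, 2, 6, 7, 9} → ROUND(AVG(m.qty), 2)=94
  2: ids {5, 8, 10} → ROUND(AVG(m.qty), 2)=108.33
  3: ids {3, 4} → ROUND(AVG(m.qty), 2)=50

India | 94 ; USA | 108.33 ; India | 50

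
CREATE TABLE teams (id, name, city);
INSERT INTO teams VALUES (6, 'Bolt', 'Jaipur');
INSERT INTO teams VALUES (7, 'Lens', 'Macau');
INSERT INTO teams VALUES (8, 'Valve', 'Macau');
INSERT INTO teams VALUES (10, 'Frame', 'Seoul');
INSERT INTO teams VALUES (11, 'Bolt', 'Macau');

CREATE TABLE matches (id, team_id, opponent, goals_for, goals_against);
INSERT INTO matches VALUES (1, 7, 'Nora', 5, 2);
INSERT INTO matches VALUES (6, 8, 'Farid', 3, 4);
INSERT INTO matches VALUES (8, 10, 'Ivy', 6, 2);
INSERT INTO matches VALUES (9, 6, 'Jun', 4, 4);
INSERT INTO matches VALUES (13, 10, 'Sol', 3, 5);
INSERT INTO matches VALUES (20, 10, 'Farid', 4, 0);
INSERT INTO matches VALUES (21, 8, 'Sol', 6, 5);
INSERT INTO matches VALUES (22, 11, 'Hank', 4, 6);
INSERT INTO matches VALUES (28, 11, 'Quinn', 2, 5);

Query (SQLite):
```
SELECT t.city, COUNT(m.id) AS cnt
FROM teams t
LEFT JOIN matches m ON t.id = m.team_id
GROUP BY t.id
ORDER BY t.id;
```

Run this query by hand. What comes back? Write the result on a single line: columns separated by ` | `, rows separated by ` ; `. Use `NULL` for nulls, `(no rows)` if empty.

Jaipur | 1 ; Macau | 1 ; Macau | 2 ; Seoul | 3 ; Macau | 2

LEFT JOIN keeps every teams row; unmatched ones get NULL for matches columns.
Group by teams.id and compute COUNT(m.id). COUNT(col) of an all-NULL group is 0.
  6: ids {9} → COUNT(m.id)=1
  7: ids {1} → COUNT(m.id)=1
  8: ids {6, 21} → COUNT(m.id)=2
  10: ids {8, 13, 20} → COUNT(m.id)=3
  11: ids {22, 28} → COUNT(m.id)=2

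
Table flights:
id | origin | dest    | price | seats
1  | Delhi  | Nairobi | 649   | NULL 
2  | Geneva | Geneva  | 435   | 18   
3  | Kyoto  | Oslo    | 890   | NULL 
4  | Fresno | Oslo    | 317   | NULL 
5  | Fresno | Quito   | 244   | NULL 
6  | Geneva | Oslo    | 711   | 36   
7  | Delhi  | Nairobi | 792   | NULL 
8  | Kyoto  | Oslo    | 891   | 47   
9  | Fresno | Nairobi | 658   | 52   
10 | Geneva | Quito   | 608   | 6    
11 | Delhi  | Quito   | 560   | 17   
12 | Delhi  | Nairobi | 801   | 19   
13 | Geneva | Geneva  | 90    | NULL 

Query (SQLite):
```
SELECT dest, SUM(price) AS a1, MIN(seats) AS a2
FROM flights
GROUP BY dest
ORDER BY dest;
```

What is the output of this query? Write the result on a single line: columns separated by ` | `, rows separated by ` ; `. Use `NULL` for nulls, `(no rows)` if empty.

Group flights by dest.
Per group compute: SUM(price), MIN(seats).
  Geneva: ids {2, 13} → SUM(price)=525, MIN(seats)=18
  Nairobi: ids {1, 7, 9, 12} → SUM(price)=2900, MIN(seats)=19
  Oslo: ids {3, 4, 6, 8} → SUM(price)=2809, MIN(seats)=36
  Quito: ids {5, 10, 11} → SUM(price)=1412, MIN(seats)=6

Geneva | 525 | 18 ; Nairobi | 2900 | 19 ; Oslo | 2809 | 36 ; Quito | 1412 | 6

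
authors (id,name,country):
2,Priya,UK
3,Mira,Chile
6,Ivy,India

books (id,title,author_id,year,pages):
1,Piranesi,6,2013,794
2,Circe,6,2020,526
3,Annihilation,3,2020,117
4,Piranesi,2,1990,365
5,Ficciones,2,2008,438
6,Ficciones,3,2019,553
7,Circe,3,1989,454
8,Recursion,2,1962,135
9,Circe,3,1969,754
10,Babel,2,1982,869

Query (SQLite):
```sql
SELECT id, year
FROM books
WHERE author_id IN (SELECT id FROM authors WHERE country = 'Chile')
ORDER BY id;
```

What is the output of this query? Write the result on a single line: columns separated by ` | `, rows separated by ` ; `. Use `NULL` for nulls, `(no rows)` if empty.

3 | 2020 ; 6 | 2019 ; 7 | 1989 ; 9 | 1969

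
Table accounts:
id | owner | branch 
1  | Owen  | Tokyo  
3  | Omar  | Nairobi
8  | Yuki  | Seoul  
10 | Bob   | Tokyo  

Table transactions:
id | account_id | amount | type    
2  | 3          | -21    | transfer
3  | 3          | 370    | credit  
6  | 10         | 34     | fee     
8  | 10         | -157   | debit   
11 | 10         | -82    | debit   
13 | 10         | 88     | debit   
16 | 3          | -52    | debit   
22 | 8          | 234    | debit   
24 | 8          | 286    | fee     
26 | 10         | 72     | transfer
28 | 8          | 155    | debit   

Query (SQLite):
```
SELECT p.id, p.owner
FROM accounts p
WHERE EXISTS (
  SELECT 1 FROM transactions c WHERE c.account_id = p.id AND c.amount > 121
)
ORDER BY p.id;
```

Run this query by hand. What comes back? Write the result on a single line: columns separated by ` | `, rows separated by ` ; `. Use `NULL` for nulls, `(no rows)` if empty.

3 | Omar ; 8 | Yuki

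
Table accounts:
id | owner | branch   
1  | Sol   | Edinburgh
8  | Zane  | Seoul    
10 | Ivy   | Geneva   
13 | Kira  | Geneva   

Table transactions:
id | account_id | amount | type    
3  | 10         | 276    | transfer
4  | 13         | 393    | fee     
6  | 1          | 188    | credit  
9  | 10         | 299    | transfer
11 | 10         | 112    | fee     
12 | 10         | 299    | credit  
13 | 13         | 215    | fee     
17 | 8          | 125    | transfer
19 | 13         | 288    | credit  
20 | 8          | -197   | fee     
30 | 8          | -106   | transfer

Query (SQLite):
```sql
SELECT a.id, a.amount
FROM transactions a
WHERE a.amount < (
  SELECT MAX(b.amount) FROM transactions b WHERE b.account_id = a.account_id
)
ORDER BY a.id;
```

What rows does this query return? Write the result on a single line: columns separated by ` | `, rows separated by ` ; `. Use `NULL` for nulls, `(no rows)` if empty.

3 | 276 ; 11 | 112 ; 13 | 215 ; 19 | 288 ; 20 | -197 ; 30 | -106

For each transactions row a, compute MAX(amount) over rows sharing a.account_id.
Keep row a if a.amount < that per-group MAX.
  account_id=1: MAX(amount) = 188
  account_id=8: MAX(amount) = 125
  account_id=10: MAX(amount) = 299
  account_id=13: MAX(amount) = 393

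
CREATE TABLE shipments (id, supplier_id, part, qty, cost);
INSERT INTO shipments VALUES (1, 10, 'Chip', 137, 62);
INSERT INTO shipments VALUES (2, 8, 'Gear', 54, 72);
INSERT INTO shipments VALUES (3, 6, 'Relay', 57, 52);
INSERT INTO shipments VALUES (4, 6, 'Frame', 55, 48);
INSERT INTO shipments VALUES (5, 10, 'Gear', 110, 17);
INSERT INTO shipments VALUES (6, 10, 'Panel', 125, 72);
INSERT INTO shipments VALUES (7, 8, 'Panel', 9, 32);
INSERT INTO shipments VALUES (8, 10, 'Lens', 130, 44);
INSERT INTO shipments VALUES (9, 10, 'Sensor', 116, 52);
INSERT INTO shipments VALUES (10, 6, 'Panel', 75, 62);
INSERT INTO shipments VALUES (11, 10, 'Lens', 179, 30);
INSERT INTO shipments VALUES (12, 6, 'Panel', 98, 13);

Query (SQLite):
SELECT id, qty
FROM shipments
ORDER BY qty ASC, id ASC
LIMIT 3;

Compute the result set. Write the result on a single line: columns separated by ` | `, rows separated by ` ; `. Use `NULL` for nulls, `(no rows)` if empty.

7 | 9 ; 2 | 54 ; 4 | 55

Sort by qty asc, tiebreak id asc: (9, id=7), (54, id=2), (55, id=4), (57, id=3), (75, id=10), (98, id=12) …. Take first 3.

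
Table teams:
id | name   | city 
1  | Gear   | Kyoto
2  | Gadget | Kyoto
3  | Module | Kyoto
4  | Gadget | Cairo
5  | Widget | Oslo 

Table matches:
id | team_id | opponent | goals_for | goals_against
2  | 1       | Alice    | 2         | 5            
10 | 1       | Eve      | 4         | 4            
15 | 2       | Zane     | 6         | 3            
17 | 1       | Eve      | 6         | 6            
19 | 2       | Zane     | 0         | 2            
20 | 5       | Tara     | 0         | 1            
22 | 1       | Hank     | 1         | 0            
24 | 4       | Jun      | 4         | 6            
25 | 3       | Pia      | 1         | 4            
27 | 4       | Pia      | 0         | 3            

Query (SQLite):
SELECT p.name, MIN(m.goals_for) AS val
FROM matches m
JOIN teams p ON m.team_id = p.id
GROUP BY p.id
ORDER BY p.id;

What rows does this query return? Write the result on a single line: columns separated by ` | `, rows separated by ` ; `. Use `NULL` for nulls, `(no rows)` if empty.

Gear | 1 ; Gadget | 0 ; Module | 1 ; Gadget | 0 ; Widget | 0

Join each matches row to its teams via team_id.
Group joined rows by teams.id; compute MIN(m.goals_for) per group.
  1: ids {2, 10, 17, 22} → MIN(m.goals_for)=1
  2: ids {15, 19} → MIN(m.goals_for)=0
  3: ids {25} → MIN(m.goals_for)=1
  4: ids {24, 27} → MIN(m.goals_for)=0
  5: ids {20} → MIN(m.goals_for)=0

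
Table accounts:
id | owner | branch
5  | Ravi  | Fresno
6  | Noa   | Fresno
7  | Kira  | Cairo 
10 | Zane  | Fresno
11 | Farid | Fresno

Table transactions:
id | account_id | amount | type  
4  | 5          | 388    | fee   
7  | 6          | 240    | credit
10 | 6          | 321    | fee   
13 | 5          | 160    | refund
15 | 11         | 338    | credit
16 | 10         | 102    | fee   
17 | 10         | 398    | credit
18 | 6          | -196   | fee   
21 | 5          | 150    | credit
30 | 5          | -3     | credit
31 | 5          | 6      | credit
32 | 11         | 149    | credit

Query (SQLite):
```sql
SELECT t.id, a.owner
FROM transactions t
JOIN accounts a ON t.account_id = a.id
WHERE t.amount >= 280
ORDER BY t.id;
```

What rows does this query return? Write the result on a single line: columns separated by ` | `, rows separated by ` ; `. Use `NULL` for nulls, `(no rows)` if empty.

Each transactions row matches the accounts row where account_id = accounts.id.
Then keep rows with t.amount >= 280.

4 | Ravi ; 10 | Noa ; 15 | Farid ; 17 | Zane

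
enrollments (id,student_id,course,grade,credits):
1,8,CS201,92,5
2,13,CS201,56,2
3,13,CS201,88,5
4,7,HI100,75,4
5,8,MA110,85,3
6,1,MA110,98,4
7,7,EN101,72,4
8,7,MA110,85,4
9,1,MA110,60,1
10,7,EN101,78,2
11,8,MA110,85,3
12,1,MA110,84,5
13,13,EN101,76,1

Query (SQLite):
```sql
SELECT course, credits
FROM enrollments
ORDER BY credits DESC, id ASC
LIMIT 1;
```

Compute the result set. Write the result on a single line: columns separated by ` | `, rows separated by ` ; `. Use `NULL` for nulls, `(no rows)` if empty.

CS201 | 5

Sort by credits desc, tiebreak id asc: (5, id=1), (5, id=3), (5, id=12), (4, id=4) …. Take first 1.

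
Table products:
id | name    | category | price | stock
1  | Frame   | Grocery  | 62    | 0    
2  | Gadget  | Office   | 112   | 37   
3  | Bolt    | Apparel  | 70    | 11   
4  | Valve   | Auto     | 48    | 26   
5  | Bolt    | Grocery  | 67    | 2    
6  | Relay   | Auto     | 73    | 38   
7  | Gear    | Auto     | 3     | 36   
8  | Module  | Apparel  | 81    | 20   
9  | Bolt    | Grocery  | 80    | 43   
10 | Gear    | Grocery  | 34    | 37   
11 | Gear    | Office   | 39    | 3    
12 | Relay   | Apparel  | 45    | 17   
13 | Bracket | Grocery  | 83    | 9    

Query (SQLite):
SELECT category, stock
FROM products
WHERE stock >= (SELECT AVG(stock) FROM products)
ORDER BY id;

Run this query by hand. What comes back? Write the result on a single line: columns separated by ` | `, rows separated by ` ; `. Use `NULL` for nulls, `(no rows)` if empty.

Scalar subquery: AVG(stock) over all products rows = 21.461538 (≈; comparison uses full precision).
Keep rows where stock >= that value.

Office | 37 ; Auto | 26 ; Auto | 38 ; Auto | 36 ; Grocery | 43 ; Grocery | 37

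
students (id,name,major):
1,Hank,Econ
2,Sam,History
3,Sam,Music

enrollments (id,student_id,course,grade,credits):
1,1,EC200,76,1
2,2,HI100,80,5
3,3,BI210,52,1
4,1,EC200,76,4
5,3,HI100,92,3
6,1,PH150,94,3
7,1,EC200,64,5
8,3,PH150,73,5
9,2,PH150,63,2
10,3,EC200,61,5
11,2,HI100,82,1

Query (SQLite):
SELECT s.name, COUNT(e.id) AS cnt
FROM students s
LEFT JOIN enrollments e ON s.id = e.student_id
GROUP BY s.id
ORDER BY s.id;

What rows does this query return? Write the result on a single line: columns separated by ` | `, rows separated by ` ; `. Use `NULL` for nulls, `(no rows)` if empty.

LEFT JOIN keeps every students row; unmatched ones get NULL for enrollments columns.
Group by students.id and compute COUNT(e.id). COUNT(col) of an all-NULL group is 0.
  1: ids {1, 4, 6, 7} → COUNT(e.id)=4
  2: ids {2, 9, 11} → COUNT(e.id)=3
  3: ids {3, 5, 8, 10} → COUNT(e.id)=4

Hank | 4 ; Sam | 3 ; Sam | 4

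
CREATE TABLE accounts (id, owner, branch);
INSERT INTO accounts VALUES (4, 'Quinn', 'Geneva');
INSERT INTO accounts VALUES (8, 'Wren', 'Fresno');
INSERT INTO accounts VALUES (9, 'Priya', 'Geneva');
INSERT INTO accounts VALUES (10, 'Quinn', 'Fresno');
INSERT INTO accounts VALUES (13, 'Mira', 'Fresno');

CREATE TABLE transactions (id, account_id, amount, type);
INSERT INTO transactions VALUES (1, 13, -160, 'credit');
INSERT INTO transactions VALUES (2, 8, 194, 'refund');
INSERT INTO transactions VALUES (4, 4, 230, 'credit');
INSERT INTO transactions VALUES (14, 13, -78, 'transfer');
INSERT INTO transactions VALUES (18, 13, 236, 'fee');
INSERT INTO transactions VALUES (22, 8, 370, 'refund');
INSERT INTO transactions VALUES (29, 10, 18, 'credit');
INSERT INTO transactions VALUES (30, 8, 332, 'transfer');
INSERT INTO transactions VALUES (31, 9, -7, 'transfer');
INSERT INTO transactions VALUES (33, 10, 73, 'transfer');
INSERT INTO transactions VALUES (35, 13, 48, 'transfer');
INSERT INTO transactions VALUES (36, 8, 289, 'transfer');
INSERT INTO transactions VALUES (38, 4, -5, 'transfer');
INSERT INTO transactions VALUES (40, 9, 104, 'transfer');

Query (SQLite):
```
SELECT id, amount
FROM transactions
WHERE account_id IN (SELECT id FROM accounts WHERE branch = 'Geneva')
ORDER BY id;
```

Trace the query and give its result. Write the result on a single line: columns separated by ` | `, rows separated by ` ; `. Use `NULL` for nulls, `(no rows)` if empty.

Inner query: accounts.id where branch = 'Geneva'.
Outer: keep transactions rows whose account_id is in that set.
Inner query → {4, 9}

4 | 230 ; 31 | -7 ; 38 | -5 ; 40 | 104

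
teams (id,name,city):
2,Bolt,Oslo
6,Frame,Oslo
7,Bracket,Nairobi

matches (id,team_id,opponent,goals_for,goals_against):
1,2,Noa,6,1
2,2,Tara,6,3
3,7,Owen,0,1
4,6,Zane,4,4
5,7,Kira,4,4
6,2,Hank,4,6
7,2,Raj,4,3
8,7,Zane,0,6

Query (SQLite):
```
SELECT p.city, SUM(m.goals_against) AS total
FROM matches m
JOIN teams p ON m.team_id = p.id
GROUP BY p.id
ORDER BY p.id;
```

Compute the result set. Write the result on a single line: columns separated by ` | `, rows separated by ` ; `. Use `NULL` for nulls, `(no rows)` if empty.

Oslo | 13 ; Oslo | 4 ; Nairobi | 11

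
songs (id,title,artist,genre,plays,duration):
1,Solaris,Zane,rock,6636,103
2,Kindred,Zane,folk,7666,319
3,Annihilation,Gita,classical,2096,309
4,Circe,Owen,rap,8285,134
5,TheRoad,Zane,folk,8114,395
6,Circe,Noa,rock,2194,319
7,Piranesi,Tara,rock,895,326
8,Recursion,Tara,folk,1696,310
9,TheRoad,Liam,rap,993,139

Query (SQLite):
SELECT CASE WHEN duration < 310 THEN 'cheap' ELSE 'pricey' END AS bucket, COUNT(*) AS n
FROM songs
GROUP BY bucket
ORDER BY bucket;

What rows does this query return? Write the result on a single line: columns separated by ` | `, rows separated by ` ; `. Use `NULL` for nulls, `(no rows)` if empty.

Bucket rows by duration < 310 → 'cheap' else 'pricey'; count each bucket.

cheap | 4 ; pricey | 5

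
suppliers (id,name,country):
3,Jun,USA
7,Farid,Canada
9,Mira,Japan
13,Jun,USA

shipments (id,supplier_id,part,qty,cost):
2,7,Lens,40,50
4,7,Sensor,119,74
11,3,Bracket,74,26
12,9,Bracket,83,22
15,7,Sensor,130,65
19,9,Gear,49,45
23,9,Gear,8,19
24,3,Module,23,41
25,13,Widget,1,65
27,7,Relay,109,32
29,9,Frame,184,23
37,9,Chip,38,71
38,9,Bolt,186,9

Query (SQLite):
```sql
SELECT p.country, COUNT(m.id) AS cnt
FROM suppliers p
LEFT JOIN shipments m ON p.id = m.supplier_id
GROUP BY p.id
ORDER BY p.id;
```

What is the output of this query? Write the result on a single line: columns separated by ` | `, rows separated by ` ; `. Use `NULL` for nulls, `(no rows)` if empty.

LEFT JOIN keeps every suppliers row; unmatched ones get NULL for shipments columns.
Group by suppliers.id and compute COUNT(m.id). COUNT(col) of an all-NULL group is 0.
  3: ids {11, 24} → COUNT(m.id)=2
  7: ids {2, 4, 15, 27} → COUNT(m.id)=4
  9: ids {12, 19, 23, 29, 37, 38} → COUNT(m.id)=6
  13: ids {25} → COUNT(m.id)=1

USA | 2 ; Canada | 4 ; Japan | 6 ; USA | 1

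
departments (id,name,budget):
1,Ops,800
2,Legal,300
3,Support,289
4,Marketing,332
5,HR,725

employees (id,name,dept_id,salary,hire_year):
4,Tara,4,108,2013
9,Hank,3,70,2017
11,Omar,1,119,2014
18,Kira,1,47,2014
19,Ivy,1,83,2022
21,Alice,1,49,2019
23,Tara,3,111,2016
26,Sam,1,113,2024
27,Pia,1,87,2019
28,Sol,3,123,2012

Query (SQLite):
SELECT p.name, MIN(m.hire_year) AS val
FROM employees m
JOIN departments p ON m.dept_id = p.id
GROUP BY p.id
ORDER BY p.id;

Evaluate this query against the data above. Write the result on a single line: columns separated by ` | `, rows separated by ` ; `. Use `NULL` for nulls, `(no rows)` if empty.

Join each employees row to its departments via dept_id.
Group joined rows by departments.id; compute MIN(m.hire_year) per group.
  1: ids {11, 18, 19, 21, 26, 27} → MIN(m.hire_year)=2014
  3: ids {9, 23, 28} → MIN(m.hire_year)=2012
  4: ids {4} → MIN(m.hire_year)=2013

Ops | 2014 ; Support | 2012 ; Marketing | 2013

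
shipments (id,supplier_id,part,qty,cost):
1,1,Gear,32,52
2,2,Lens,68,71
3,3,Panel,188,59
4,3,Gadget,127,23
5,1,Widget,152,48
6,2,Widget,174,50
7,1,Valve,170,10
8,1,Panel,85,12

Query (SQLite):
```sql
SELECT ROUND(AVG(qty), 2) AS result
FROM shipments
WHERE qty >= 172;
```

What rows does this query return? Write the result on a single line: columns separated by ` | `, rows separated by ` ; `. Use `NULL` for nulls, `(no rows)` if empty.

Rows where qty >= 172 → qty values: [188, 174].
AVG = 362 / 2 (rounded to 2 dp).

181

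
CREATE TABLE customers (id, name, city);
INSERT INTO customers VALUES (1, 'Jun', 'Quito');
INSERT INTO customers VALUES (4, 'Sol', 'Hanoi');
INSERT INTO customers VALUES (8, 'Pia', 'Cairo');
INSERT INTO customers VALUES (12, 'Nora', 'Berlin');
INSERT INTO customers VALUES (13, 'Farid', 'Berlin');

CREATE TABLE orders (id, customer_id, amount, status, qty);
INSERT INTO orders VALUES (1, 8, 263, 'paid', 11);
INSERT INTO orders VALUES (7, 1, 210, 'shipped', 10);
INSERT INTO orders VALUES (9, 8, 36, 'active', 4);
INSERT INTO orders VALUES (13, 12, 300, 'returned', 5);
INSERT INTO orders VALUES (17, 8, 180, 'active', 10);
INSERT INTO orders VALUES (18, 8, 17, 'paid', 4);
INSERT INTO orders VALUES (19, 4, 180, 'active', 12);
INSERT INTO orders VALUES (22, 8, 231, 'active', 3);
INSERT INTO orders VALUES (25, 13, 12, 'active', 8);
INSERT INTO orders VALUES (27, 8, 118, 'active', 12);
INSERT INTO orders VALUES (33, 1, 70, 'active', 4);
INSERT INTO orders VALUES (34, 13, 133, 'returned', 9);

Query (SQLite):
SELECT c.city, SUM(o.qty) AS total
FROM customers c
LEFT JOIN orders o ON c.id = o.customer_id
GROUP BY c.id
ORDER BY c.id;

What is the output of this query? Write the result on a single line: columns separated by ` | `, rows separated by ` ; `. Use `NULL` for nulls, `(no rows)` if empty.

LEFT JOIN keeps every customers row; unmatched ones get NULL for orders columns.
Group by customers.id and compute SUM(o.qty). SUM over an all-NULL group is NULL.
  1: ids {7, 33} → SUM(o.qty)=14
  4: ids {19} → SUM(o.qty)=12
  8: ids {1, 9, 17, 18, 22, 27} → SUM(o.qty)=44
  12: ids {13} → SUM(o.qty)=5
  13: ids {25, 34} → SUM(o.qty)=17

Quito | 14 ; Hanoi | 12 ; Cairo | 44 ; Berlin | 5 ; Berlin | 17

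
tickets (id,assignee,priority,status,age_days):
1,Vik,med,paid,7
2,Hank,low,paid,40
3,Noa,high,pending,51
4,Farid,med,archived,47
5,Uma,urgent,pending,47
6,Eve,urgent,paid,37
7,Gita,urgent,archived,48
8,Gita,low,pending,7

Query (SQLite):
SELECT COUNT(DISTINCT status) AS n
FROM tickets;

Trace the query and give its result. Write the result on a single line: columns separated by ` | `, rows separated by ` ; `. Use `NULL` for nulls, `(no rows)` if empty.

Count distinct non-NULL status values.

3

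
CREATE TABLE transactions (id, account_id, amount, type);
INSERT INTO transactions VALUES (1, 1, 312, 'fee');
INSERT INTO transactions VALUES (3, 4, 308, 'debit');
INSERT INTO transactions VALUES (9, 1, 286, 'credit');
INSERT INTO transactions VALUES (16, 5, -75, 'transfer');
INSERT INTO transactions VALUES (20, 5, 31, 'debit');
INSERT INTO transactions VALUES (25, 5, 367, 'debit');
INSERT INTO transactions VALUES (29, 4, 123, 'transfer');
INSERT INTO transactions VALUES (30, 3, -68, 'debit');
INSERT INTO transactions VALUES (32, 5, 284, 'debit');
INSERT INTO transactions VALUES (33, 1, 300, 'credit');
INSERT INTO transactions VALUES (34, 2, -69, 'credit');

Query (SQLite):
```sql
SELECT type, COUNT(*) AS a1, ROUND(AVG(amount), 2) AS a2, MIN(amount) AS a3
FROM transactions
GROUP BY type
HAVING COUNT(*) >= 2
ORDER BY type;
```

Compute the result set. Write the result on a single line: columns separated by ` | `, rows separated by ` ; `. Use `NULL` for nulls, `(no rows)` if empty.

Group transactions by type.
Per group compute: COUNT(*), ROUND(AVG(amount), 2), MIN(amount).
HAVING: drop groups with fewer than 2 rows.
  credit: ids {9, 33, 34} → COUNT(*)=3, ROUND(AVG(amount), 2)=172.33, MIN(amount)=-69
  debit: ids {3, 20, 25, 30, 32} → COUNT(*)=5, ROUND(AVG(amount), 2)=184.4, MIN(amount)=-68
  fee: ids {1} → COUNT(*)=1, ROUND(AVG(amount), 2)=312, MIN(amount)=312
  transfer: ids {16, 29} → COUNT(*)=2, ROUND(AVG(amount), 2)=24, MIN(amount)=-75

credit | 3 | 172.33 | -69 ; debit | 5 | 184.4 | -68 ; transfer | 2 | 24 | -75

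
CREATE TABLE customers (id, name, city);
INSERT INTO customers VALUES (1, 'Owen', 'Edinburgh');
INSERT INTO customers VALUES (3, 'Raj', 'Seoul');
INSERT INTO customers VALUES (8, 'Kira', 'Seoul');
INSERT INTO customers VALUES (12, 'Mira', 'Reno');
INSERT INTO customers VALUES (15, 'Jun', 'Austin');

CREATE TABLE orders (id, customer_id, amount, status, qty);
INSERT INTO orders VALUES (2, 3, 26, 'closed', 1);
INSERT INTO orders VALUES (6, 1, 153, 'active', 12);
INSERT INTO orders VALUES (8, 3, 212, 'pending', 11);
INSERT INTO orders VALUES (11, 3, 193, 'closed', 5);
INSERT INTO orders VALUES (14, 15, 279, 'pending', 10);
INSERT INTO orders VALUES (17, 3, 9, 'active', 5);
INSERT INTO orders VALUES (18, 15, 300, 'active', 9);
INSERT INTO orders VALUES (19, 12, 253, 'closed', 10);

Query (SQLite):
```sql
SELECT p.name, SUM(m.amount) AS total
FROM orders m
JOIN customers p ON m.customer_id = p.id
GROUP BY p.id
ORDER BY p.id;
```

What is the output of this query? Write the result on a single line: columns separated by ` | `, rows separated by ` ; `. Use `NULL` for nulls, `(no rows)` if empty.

Owen | 153 ; Raj | 440 ; Mira | 253 ; Jun | 579

Join each orders row to its customers via customer_id.
Group joined rows by customers.id; compute SUM(m.amount) per group.
  1: ids {6} → SUM(m.amount)=153
  3: ids {2, 8, 11, 17} → SUM(m.amount)=440
  12: ids {19} → SUM(m.amount)=253
  15: ids {14, 18} → SUM(m.amount)=579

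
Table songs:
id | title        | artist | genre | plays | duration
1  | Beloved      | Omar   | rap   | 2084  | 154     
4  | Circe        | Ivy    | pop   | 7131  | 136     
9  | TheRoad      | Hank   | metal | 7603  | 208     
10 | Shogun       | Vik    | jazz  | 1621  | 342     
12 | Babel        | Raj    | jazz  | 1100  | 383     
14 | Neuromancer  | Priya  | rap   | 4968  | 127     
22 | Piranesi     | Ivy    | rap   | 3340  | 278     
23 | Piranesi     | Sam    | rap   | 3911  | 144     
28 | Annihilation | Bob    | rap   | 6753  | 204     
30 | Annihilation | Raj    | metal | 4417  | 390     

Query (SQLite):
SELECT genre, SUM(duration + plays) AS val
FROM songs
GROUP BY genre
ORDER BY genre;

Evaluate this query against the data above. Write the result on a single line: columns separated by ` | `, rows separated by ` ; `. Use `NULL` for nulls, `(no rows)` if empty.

For each row compute duration + plays.
Group by genre; take SUM of the expression per group.
  jazz: ids {10, 12} → SUM(duration + plays)=3446
  metal: ids {9, 30} → SUM(duration + plays)=12618
  pop: ids {4} → SUM(duration + plays)=7267
  rap: ids {1, 14, 22, 23, 28} → SUM(duration + plays)=21963

jazz | 3446 ; metal | 12618 ; pop | 7267 ; rap | 21963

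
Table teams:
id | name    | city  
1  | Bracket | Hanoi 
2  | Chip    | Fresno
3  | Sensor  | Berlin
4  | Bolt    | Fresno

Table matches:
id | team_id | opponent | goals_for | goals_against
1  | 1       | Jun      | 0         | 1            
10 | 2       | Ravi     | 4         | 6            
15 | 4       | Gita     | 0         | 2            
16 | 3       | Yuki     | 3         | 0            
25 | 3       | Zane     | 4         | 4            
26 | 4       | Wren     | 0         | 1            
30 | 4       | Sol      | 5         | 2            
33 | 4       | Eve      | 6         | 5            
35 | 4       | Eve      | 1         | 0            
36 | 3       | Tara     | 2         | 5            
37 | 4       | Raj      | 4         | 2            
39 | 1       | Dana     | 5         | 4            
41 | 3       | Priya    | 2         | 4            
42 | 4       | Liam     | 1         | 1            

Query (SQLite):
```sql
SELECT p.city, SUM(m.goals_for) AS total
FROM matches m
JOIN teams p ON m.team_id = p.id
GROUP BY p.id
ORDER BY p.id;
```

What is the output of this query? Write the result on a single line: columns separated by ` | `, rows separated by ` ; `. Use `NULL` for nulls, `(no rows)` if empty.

Hanoi | 5 ; Fresno | 4 ; Berlin | 11 ; Fresno | 17

Join each matches row to its teams via team_id.
Group joined rows by teams.id; compute SUM(m.goals_for) per group.
  1: ids {1, 39} → SUM(m.goals_for)=5
  2: ids {10} → SUM(m.goals_for)=4
  3: ids {16, 25, 36, 41} → SUM(m.goals_for)=11
  4: ids {15, 26, 30, 33, 35, 37, 42} → SUM(m.goals_for)=17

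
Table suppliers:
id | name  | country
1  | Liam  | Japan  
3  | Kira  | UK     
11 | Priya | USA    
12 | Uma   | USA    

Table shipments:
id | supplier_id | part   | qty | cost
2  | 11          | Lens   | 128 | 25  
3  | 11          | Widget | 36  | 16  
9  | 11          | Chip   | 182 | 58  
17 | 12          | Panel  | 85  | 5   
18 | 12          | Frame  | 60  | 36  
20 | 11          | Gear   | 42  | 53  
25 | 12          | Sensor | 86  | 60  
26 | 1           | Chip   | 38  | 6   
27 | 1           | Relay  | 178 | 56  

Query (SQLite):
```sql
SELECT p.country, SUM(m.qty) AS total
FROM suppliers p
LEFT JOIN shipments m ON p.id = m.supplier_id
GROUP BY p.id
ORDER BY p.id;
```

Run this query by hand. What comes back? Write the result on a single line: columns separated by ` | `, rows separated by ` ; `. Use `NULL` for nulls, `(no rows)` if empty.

Japan | 216 ; UK | NULL ; USA | 388 ; USA | 231

LEFT JOIN keeps every suppliers row; unmatched ones get NULL for shipments columns.
Group by suppliers.id and compute SUM(m.qty). SUM over an all-NULL group is NULL.
  1: ids {26, 27} → SUM(m.qty)=216
  3: ids {—} → SUM(m.qty)=NULL
  11: ids {2, 3, 9, 20} → SUM(m.qty)=388
  12: ids {17, 18, 25} → SUM(m.qty)=231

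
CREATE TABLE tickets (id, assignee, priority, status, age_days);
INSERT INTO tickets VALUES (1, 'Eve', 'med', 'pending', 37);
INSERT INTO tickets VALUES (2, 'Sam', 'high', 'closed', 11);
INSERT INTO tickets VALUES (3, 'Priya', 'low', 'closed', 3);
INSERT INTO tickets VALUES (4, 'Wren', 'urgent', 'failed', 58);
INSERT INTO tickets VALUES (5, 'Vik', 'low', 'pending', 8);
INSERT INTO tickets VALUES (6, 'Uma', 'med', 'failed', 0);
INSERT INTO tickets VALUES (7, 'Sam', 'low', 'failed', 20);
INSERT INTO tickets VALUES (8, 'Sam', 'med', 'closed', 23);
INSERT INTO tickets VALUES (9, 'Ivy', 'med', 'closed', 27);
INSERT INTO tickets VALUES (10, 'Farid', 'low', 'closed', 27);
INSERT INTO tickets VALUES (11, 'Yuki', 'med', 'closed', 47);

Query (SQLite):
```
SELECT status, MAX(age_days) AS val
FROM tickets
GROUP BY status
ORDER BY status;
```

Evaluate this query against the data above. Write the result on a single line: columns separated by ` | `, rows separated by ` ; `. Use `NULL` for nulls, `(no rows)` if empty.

Partition tickets by status; compute MAX(age_days) within each group.
  closed: ids {2, 3, 8, 9, 10, 11} → MAX(age_days)=47
  failed: ids {4, 6, 7} → MAX(age_days)=58
  pending: ids {1, 5} → MAX(age_days)=37

closed | 47 ; failed | 58 ; pending | 37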